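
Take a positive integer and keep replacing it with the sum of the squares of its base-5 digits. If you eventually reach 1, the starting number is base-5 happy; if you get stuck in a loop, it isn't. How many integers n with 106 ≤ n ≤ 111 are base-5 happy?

1

106: 106 → 18 → 18  (repeats 18)
107: 107 → 21 → 17 → 13 → 13  (repeats 13)
108: 108 → 26 → 2 → 4 → 16 → 10 → 4  (repeats 4)
109: 109 → 33 → 11 → 5 → 1  (reaches 1)
110: 110 → 20 → 16 → 10 → 4 → 16  (repeats 16)
111: 111 → 21 → 17 → 13 → 13  (repeats 13)
base-5 happy: 109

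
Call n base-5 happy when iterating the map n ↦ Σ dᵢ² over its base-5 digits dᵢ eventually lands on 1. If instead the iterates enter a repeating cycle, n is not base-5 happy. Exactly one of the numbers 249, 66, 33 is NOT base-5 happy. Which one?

66

249: 249 → 49 → 33 → 11 → 5 → 1  — reaches 1 (base-5 happy)
66: 66 → 14 → 20 → 16 → 10 → 4 → 16  — repeats 16 (not base-5 happy)
33: 33 → 11 → 5 → 1  — reaches 1 (base-5 happy)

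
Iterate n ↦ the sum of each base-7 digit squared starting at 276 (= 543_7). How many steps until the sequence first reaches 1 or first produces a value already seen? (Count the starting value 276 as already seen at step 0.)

6

276 = (5,4,3)_7 → 5² + 4² + 3² = 25 + 16 + 9 = 50
50 = (1,0,1)_7 → 1² + 0² + 1² = 1 + 0 + 1 = 2
2 = (2)_7 → 2² = 4
4 = (4)_7 → 4² = 16
16 = (2,2)_7 → 2² + 2² = 4 + 4 = 8
8 = (1,1)_7 → 1² + 1² = 1 + 1 = 2  — 2 repeats.
That took 6 steps.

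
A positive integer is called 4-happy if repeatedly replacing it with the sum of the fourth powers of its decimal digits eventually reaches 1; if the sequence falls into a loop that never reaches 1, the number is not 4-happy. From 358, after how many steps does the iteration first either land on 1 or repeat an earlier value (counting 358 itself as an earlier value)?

358 → 3⁴ + 5⁴ + 8⁴ = 4802
4802 → 4⁴ + 8⁴ + 0⁴ + 2⁴ = 4368
4368 → 4⁴ + 3⁴ + 6⁴ + 8⁴ = 5729
5729 → 5⁴ + 7⁴ + 2⁴ + 9⁴ = 9603
9603 → 9⁴ + 6⁴ + 0⁴ + 3⁴ = 7938
7938 → 7⁴ + 9⁴ + 3⁴ + 8⁴ = 13139
13139 → 1⁴ + 3⁴ + 1⁴ + 3⁴ + 9⁴ = 6725
6725 → 6⁴ + 7⁴ + 2⁴ + 5⁴ = 4338
4338 → 4⁴ + 3⁴ + 3⁴ + 8⁴ = 4514
4514 → 4⁴ + 5⁴ + 1⁴ + 4⁴ = 1138
1138 → 1⁴ + 1⁴ + 3⁴ + 8⁴ = 4179
4179 → 4⁴ + 1⁴ + 7⁴ + 9⁴ = 9219
9219 → 9⁴ + 2⁴ + 1⁴ + 9⁴ = 13139  — 13139 repeats.
That took 13 steps.

13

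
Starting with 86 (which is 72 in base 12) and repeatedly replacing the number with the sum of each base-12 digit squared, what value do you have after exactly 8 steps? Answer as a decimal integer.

86 = (7,2)_12 → 7² + 2² = 53
53 = (4,5)_12 → 4² + 5² = 41
41 = (3,5)_12 → 3² + 5² = 34
34 = (2,10)_12 → 2² + 10² = 104
104 = (8,8)_12 → 8² + 8² = 128
128 = (10,8)_12 → 10² + 8² = 164
164 = (1,1,8)_12 → 1² + 1² + 8² = 66
66 = (5,6)_12 → 5² + 6² = 61

61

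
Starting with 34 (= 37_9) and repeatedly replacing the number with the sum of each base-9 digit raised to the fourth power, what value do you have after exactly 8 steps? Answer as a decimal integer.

4098

34 = (3,7)_9 → 3⁴ + 7⁴ = 2482
2482 = (3,3,5,7)_9 → 3⁴ + 3⁴ + 5⁴ + 7⁴ = 3188
3188 = (4,3,3,2)_9 → 4⁴ + 3⁴ + 3⁴ + 2⁴ = 434
434 = (5,3,2)_9 → 5⁴ + 3⁴ + 2⁴ = 722
722 = (8,8,2)_9 → 8⁴ + 8⁴ + 2⁴ = 8208
8208 = (1,2,2,3,0)_9 → 1⁴ + 2⁴ + 2⁴ + 3⁴ + 0⁴ = 114
114 = (1,3,6)_9 → 1⁴ + 3⁴ + 6⁴ = 1378
1378 = (1,8,0,1)_9 → 1⁴ + 8⁴ + 0⁴ + 1⁴ = 4098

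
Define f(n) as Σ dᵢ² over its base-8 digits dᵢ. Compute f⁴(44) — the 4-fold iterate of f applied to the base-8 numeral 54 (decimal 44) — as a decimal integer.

26

44 = (5,4)_8 → 5² + 4² = 41
41 = (5,1)_8 → 5² + 1² = 26
26 = (3,2)_8 → 3² + 2² = 13
13 = (1,5)_8 → 1² + 5² = 26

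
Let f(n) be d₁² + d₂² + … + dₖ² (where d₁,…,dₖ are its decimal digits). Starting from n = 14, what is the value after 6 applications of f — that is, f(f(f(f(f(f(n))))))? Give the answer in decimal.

89

14 → 1² + 4² = 1 + 16 = 17
17 → 1² + 7² = 1 + 49 = 50
50 → 5² + 0² = 25 + 0 = 25
25 → 2² + 5² = 4 + 25 = 29
29 → 2² + 9² = 4 + 81 = 85
85 → 8² + 5² = 64 + 25 = 89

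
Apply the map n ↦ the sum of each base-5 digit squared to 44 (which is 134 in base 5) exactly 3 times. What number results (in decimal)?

44 = (1,3,4)_5 → 1² + 3² + 4² = 26
26 = (1,0,1)_5 → 1² + 0² + 1² = 2
2 = (2)_5 → 2² = 4

4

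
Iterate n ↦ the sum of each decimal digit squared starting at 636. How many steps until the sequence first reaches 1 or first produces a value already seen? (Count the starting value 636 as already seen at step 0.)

12

636 → 81
81 → 65
65 → 61
61 → 37
37 → 58
58 → 89
89 → 145
145 → 42
42 → 20
20 → 4
4 → 16
16 → 37  — 37 repeats.
That took 12 steps.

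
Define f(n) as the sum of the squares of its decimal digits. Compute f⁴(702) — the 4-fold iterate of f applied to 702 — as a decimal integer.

702 → 7² + 0² + 2² = 49 + 0 + 4 = 53
53 → 5² + 3² = 25 + 9 = 34
34 → 3² + 4² = 9 + 16 = 25
25 → 2² + 5² = 4 + 25 = 29

29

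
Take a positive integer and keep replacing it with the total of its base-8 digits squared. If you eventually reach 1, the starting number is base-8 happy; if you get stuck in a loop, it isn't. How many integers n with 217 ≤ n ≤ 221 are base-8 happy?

1

217: 217 → 19 → 13 → 26 → 13  — not base-8 happy
218: 218 → 22 → 40 → 25 → 10 → 5 → 25  — not base-8 happy
219: 219 → 27 → 18 → 8 → 1  — base-8 happy
220: 220 → 34 → 20 → 20  — not base-8 happy
221: 221 → 43 → 34 → 20 → 20  — not base-8 happy
base-8 happy: 219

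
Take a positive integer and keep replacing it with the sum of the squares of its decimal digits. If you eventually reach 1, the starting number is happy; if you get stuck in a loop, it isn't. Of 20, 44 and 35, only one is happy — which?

44

20: 20 → 4 → 16 → 37 → 58 → 89 → 145 → 42 → 20  — repeats 20 (not happy)
44: 44 → 32 → 13 → 10 → 1  — reaches 1 (happy)
35: 35 → 34 → 25 → 29 → 85 → 89 → 145 → 42 → 20 → 4 → 16 → 37 → 58 → 89  — repeats 89 (not happy)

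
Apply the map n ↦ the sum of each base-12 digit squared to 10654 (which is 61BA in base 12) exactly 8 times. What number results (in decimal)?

10654 = (6,1,11,10)_12 → 6² + 1² + 11² + 10² = 258
258 = (1,9,6)_12 → 1² + 9² + 6² = 118
118 = (9,10)_12 → 9² + 10² = 181
181 = (1,3,1)_12 → 1² + 3² + 1² = 11
11 = (11)_12 → 11² = 121
121 = (10,1)_12 → 10² + 1² = 101
101 = (8,5)_12 → 8² + 5² = 89
89 = (7,5)_12 → 7² + 5² = 74

74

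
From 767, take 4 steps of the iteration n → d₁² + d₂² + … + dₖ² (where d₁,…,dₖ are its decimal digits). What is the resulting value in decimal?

767 → 7² + 6² + 7² = 49 + 36 + 49 = 134
134 → 1² + 3² + 4² = 1 + 9 + 16 = 26
26 → 2² + 6² = 4 + 36 = 40
40 → 4² + 0² = 16 + 0 = 16

16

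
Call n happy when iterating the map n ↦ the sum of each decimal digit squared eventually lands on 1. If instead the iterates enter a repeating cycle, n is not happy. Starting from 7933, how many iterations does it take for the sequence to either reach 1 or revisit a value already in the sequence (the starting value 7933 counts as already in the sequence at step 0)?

13

7933 → 7² + 9² + 3² + 3² = 148
148 → 1² + 4² + 8² = 81
81 → 8² + 1² = 65
65 → 6² + 5² = 61
61 → 6² + 1² = 37
37 → 3² + 7² = 58
58 → 5² + 8² = 89
89 → 8² + 9² = 145
145 → 1² + 4² + 5² = 42
42 → 4² + 2² = 20
20 → 2² + 0² = 4
4 → 4² = 16
16 → 1² + 6² = 37  — 37 repeats.
That took 13 steps.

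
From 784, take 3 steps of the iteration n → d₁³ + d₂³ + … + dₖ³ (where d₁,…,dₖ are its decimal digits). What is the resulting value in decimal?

784 → 7³ + 8³ + 4³ = 919
919 → 9³ + 1³ + 9³ = 1459
1459 → 1³ + 4³ + 5³ + 9³ = 919

919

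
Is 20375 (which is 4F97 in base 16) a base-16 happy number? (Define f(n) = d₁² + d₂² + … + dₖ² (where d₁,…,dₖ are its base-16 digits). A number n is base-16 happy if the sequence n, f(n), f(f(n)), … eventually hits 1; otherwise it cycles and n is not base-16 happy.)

base-16 happy

20375 = (4,15,9,7)_16 → 371
371 = (1,7,3)_16 → 59
59 = (3,11)_16 → 130
130 = (8,2)_16 → 68
68 = (4,4)_16 → 32
32 = (2,0)_16 → 4
4 = (4)_16 → 16
16 = (1,0)_16 → 1  — reached 1.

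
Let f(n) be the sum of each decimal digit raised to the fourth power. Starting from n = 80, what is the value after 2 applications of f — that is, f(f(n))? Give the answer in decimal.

8113

80 → 8⁴ + 0⁴ = 4096
4096 → 4⁴ + 0⁴ + 9⁴ + 6⁴ = 8113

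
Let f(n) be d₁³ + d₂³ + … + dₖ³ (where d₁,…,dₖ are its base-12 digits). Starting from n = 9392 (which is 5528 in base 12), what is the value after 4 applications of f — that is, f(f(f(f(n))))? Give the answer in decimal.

9392 = (5,5,2,8)_12 → 5³ + 5³ + 2³ + 8³ = 125 + 125 + 8 + 512 = 770
770 = (5,4,2)_12 → 5³ + 4³ + 2³ = 125 + 64 + 8 = 197
197 = (1,4,5)_12 → 1³ + 4³ + 5³ = 1 + 64 + 125 = 190
190 = (1,3,10)_12 → 1³ + 3³ + 10³ = 1 + 27 + 1000 = 1028

1028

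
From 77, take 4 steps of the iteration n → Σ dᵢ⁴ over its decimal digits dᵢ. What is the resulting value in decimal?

9603

77 → 4802
4802 → 4368
4368 → 5729
5729 → 9603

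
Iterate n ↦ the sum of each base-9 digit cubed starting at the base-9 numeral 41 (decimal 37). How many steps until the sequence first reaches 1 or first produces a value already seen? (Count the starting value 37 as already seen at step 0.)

37 = (4,1)_9 → 65
65 = (7,2)_9 → 351
351 = (4,3,0)_9 → 91
91 = (1,1,1)_9 → 3
3 = (3)_9 → 27
27 = (3,0)_9 → 27  — 27 repeats.
That took 6 steps.

6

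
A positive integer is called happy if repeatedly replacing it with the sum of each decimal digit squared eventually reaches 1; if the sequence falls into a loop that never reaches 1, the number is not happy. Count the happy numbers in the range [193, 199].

193: 193 → 91 → 82 → 68 → 100 → 1  (reaches 1)
194: 194 → 98 → 145 → 42 → 20 → 4 → 16 → 37 → 58 → 89 → 145  (repeats 145)
195: 195 → 107 → 50 → 25 → 29 → 85 → 89 → 145 → 42 → 20 → 4 → 16 → 37 → 58 → 89  (repeats 89)
196: 196 → 118 → 66 → 72 → 53 → 34 → 25 → 29 → 85 → 89 → 145 → 42 → 20 → 4 → 16 → 37 → 58 → 89  (repeats 89)
197: 197 → 131 → 11 → 2 → 4 → 16 → 37 → 58 → 89 → 145 → 42 → 20 → 4  (repeats 4)
198: 198 → 146 → 53 → 34 → 25 → 29 → 85 → 89 → 145 → 42 → 20 → 4 → 16 → 37 → 58 → 89  (repeats 89)
199: 199 → 163 → 46 → 52 → 29 → 85 → 89 → 145 → 42 → 20 → 4 → 16 → 37 → 58 → 89  (repeats 89)
happy: 193

1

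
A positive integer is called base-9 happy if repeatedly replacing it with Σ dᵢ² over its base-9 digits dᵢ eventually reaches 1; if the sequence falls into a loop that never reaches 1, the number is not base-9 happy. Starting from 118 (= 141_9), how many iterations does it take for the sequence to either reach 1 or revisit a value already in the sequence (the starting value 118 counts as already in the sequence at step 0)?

5

118 = (1,4,1)_9 → 1² + 4² + 1² = 18
18 = (2,0)_9 → 2² + 0² = 4
4 = (4)_9 → 4² = 16
16 = (1,7)_9 → 1² + 7² = 50
50 = (5,5)_9 → 5² + 5² = 50  — 50 repeats.
That took 5 steps.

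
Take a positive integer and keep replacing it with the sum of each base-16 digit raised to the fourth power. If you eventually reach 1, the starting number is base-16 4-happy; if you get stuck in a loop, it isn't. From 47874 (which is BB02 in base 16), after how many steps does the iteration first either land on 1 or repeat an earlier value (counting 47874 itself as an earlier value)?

47874 = (11,11,0,2)_16 → 29298
29298 = (7,2,7,2)_16 → 4834
4834 = (1,2,14,2)_16 → 38449
38449 = (9,6,3,1)_16 → 7939
7939 = (1,15,0,3)_16 → 50707
50707 = (12,6,1,3)_16 → 22114
22114 = (5,6,6,2)_16 → 3233
3233 = (12,10,1)_16 → 30737
30737 = (7,8,1,1)_16 → 6499
6499 = (1,9,6,3)_16 → 7939  — 7939 repeats.
That took 10 steps.

10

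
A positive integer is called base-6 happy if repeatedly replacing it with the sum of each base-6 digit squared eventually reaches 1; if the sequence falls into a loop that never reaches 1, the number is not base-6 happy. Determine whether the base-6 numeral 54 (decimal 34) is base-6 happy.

34 = (5,4)_6 → 5² + 4² = 41
41 = (1,0,5)_6 → 1² + 0² + 5² = 26
26 = (4,2)_6 → 4² + 2² = 20
20 = (3,2)_6 → 3² + 2² = 13
13 = (2,1)_6 → 2² + 1² = 5
5 = (5)_6 → 5² = 25
25 = (4,1)_6 → 4² + 1² = 17
17 = (2,5)_6 → 2² + 5² = 29
29 = (4,5)_6 → 4² + 5² = 41  — 41 already seen; the sequence cycles without reaching 1.

not base-6 happy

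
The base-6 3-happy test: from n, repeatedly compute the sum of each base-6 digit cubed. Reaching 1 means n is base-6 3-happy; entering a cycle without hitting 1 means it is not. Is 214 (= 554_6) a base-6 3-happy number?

base-6 3-happy

214 = (5,5,4)_6 → 5³ + 5³ + 4³ = 125 + 125 + 64 = 314
314 = (1,2,4,2)_6 → 1³ + 2³ + 4³ + 2³ = 1 + 8 + 64 + 8 = 81
81 = (2,1,3)_6 → 2³ + 1³ + 3³ = 8 + 1 + 27 = 36
36 = (1,0,0)_6 → 1³ + 0³ + 0³ = 1 + 0 + 0 = 1  — reached 1.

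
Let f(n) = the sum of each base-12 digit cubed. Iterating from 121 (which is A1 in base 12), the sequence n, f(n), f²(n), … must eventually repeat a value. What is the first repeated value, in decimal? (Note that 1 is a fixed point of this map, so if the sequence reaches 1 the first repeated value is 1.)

121 = (10,1)_12 → 10³ + 1³ = 1000 + 1 = 1001
1001 = (6,11,5)_12 → 6³ + 11³ + 5³ = 216 + 1331 + 125 = 1672
1672 = (11,7,4)_12 → 11³ + 7³ + 4³ = 1331 + 343 + 64 = 1738
1738 = (1,0,0,10)_12 → 1³ + 0³ + 0³ + 10³ = 1 + 0 + 0 + 1000 = 1001  — 1001 already appeared earlier.

1001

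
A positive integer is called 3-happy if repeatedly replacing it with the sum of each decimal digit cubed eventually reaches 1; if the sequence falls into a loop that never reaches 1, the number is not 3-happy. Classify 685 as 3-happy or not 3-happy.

not 3-happy

685 → 6³ + 8³ + 5³ = 216 + 512 + 125 = 853
853 → 8³ + 5³ + 3³ = 512 + 125 + 27 = 664
664 → 6³ + 6³ + 4³ = 216 + 216 + 64 = 496
496 → 4³ + 9³ + 6³ = 64 + 729 + 216 = 1009
1009 → 1³ + 0³ + 0³ + 9³ = 1 + 0 + 0 + 729 = 730
730 → 7³ + 3³ + 0³ = 343 + 27 + 0 = 370
370 → 3³ + 7³ + 0³ = 27 + 343 + 0 = 370  — 370 already seen; the sequence cycles without reaching 1.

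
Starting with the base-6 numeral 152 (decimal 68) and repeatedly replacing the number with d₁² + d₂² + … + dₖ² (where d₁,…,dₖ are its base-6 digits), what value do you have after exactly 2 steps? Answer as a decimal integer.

25

68 = (1,5,2)_6 → 1² + 5² + 2² = 1 + 25 + 4 = 30
30 = (5,0)_6 → 5² + 0² = 25 + 0 = 25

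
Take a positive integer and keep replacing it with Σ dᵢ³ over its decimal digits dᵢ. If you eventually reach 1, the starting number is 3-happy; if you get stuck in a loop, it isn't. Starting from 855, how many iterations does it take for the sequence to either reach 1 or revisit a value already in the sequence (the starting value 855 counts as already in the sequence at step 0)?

8

855 → 8³ + 5³ + 5³ = 512 + 125 + 125 = 762
762 → 7³ + 6³ + 2³ = 343 + 216 + 8 = 567
567 → 5³ + 6³ + 7³ = 125 + 216 + 343 = 684
684 → 6³ + 8³ + 4³ = 216 + 512 + 64 = 792
792 → 7³ + 9³ + 2³ = 343 + 729 + 8 = 1080
1080 → 1³ + 0³ + 8³ + 0³ = 1 + 0 + 512 + 0 = 513
513 → 5³ + 1³ + 3³ = 125 + 1 + 27 = 153
153 → 1³ + 5³ + 3³ = 1 + 125 + 27 = 153  — 153 repeats.
That took 8 steps.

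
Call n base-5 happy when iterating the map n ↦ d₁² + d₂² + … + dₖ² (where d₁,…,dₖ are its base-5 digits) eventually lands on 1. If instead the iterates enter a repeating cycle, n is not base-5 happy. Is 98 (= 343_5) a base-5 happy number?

not base-5 happy

98 = (3,4,3)_5 → 3² + 4² + 3² = 34
34 = (1,1,4)_5 → 1² + 1² + 4² = 18
18 = (3,3)_5 → 3² + 3² = 18  — 18 already seen; the sequence cycles without reaching 1.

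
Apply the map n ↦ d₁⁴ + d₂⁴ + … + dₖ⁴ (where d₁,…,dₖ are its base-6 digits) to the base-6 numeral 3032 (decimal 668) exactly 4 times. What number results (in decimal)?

668 = (3,0,3,2)_6 → 3⁴ + 0⁴ + 3⁴ + 2⁴ = 81 + 0 + 81 + 16 = 178
178 = (4,5,4)_6 → 4⁴ + 5⁴ + 4⁴ = 256 + 625 + 256 = 1137
1137 = (5,1,3,3)_6 → 5⁴ + 1⁴ + 3⁴ + 3⁴ = 625 + 1 + 81 + 81 = 788
788 = (3,3,5,2)_6 → 3⁴ + 3⁴ + 5⁴ + 2⁴ = 81 + 81 + 625 + 16 = 803

803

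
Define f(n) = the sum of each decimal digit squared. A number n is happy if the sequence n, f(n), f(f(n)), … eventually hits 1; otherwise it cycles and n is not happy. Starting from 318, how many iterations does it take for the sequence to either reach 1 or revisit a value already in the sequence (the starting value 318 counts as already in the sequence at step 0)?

318 → 3² + 1² + 8² = 9 + 1 + 64 = 74
74 → 7² + 4² = 49 + 16 = 65
65 → 6² + 5² = 36 + 25 = 61
61 → 6² + 1² = 36 + 1 = 37
37 → 3² + 7² = 9 + 49 = 58
58 → 5² + 8² = 25 + 64 = 89
89 → 8² + 9² = 64 + 81 = 145
145 → 1² + 4² + 5² = 1 + 16 + 25 = 42
42 → 4² + 2² = 16 + 4 = 20
20 → 2² + 0² = 4 + 0 = 4
4 → 4² = 16
16 → 1² + 6² = 1 + 36 = 37  — 37 repeats.
That took 12 steps.

12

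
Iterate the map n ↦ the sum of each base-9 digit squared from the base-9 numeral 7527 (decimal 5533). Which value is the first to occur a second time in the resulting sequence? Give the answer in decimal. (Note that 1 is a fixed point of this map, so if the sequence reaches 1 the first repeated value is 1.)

1

5533 = (7,5,2,7)_9 → 7² + 5² + 2² + 7² = 127
127 = (1,5,1)_9 → 1² + 5² + 1² = 27
27 = (3,0)_9 → 3² + 0² = 9
9 = (1,0)_9 → 1² + 0² = 1  — reached the fixed point 1.
1 → 1, so 1 is the first repeated value.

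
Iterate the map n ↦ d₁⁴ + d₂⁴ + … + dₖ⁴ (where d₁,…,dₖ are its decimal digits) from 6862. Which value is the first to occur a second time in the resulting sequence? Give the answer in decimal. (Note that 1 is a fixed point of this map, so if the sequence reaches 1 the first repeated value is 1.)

6862 → 6704
6704 → 3953
3953 → 7348
7348 → 6834
6834 → 5729
5729 → 9603
9603 → 7938
7938 → 13139
13139 → 6725
6725 → 4338
4338 → 4514
4514 → 1138
1138 → 4179
4179 → 9219
9219 → 13139  — 13139 already appeared earlier.

13139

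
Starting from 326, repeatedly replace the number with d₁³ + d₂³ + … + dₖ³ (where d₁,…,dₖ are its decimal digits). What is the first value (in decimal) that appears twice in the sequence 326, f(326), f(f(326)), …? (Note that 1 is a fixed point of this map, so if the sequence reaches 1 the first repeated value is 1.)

326 → 3³ + 2³ + 6³ = 27 + 8 + 216 = 251
251 → 2³ + 5³ + 1³ = 8 + 125 + 1 = 134
134 → 1³ + 3³ + 4³ = 1 + 27 + 64 = 92
92 → 9³ + 2³ = 729 + 8 = 737
737 → 7³ + 3³ + 7³ = 343 + 27 + 343 = 713
713 → 7³ + 1³ + 3³ = 343 + 1 + 27 = 371
371 → 3³ + 7³ + 1³ = 27 + 343 + 1 = 371  — 371 already appeared earlier.

371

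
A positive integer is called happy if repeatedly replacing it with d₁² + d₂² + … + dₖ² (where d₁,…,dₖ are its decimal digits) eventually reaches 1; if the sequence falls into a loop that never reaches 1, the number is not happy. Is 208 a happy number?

208 → 2² + 0² + 8² = 68
68 → 6² + 8² = 100
100 → 1² + 0² + 0² = 1  — reached 1.

happy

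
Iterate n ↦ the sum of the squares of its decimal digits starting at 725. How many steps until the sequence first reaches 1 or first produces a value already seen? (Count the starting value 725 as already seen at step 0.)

13

725 → 78
78 → 113
113 → 11
11 → 2
2 → 4
4 → 16
16 → 37
37 → 58
58 → 89
89 → 145
145 → 42
42 → 20
20 → 4  — 4 repeats.
That took 13 steps.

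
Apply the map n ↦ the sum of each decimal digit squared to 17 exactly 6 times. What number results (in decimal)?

145

17 → 1² + 7² = 1 + 49 = 50
50 → 5² + 0² = 25 + 0 = 25
25 → 2² + 5² = 4 + 25 = 29
29 → 2² + 9² = 4 + 81 = 85
85 → 8² + 5² = 64 + 25 = 89
89 → 8² + 9² = 64 + 81 = 145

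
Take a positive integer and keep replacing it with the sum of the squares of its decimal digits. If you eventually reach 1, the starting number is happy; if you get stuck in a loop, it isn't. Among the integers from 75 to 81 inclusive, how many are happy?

1

75: 75 → 74 → 65 → 61 → 37 → 58 → 89 → 145 → 42 → 20 → 4 → 16 → 37  — not happy
76: 76 → 85 → 89 → 145 → 42 → 20 → 4 → 16 → 37 → 58 → 89  — not happy
77: 77 → 98 → 145 → 42 → 20 → 4 → 16 → 37 → 58 → 89 → 145  — not happy
78: 78 → 113 → 11 → 2 → 4 → 16 → 37 → 58 → 89 → 145 → 42 → 20 → 4  — not happy
79: 79 → 130 → 10 → 1  — happy
80: 80 → 64 → 52 → 29 → 85 → 89 → 145 → 42 → 20 → 4 → 16 → 37 → 58 → 89  — not happy
81: 81 → 65 → 61 → 37 → 58 → 89 → 145 → 42 → 20 → 4 → 16 → 37  — not happy
happy: 79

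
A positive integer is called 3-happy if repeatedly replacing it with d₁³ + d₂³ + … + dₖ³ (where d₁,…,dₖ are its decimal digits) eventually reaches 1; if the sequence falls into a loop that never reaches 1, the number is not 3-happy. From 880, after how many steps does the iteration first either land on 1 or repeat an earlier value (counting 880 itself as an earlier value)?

880 → 8³ + 8³ + 0³ = 512 + 512 + 0 = 1024
1024 → 1³ + 0³ + 2³ + 4³ = 1 + 0 + 8 + 64 = 73
73 → 7³ + 3³ = 343 + 27 = 370
370 → 3³ + 7³ + 0³ = 27 + 343 + 0 = 370  — 370 repeats.
That took 4 steps.

4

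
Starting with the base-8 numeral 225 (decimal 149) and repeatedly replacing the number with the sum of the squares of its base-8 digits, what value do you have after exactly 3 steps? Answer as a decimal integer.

5

149 = (2,2,5)_8 → 2² + 2² + 5² = 4 + 4 + 25 = 33
33 = (4,1)_8 → 4² + 1² = 16 + 1 = 17
17 = (2,1)_8 → 2² + 1² = 4 + 1 = 5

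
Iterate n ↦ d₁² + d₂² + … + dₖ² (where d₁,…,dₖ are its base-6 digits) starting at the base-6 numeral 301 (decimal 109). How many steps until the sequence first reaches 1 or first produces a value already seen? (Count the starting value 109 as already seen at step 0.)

10

109 = (3,0,1)_6 → 3² + 0² + 1² = 10
10 = (1,4)_6 → 1² + 4² = 17
17 = (2,5)_6 → 2² + 5² = 29
29 = (4,5)_6 → 4² + 5² = 41
41 = (1,0,5)_6 → 1² + 0² + 5² = 26
26 = (4,2)_6 → 4² + 2² = 20
20 = (3,2)_6 → 3² + 2² = 13
13 = (2,1)_6 → 2² + 1² = 5
5 = (5)_6 → 5² = 25
25 = (4,1)_6 → 4² + 1² = 17  — 17 repeats.
That took 10 steps.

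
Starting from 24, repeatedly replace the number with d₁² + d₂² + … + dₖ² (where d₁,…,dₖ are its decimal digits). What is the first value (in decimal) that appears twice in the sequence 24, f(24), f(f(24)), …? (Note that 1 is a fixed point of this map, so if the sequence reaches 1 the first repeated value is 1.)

20

24 → 2² + 4² = 4 + 16 = 20
20 → 2² + 0² = 4 + 0 = 4
4 → 4² = 16
16 → 1² + 6² = 1 + 36 = 37
37 → 3² + 7² = 9 + 49 = 58
58 → 5² + 8² = 25 + 64 = 89
89 → 8² + 9² = 64 + 81 = 145
145 → 1² + 4² + 5² = 1 + 16 + 25 = 42
42 → 4² + 2² = 16 + 4 = 20  — 20 already appeared earlier.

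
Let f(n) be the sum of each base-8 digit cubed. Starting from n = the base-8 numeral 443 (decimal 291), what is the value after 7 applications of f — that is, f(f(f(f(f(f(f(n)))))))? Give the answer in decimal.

291 = (4,4,3)_8 → 4³ + 4³ + 3³ = 155
155 = (2,3,3)_8 → 2³ + 3³ + 3³ = 62
62 = (7,6)_8 → 7³ + 6³ = 559
559 = (1,0,5,7)_8 → 1³ + 0³ + 5³ + 7³ = 469
469 = (7,2,5)_8 → 7³ + 2³ + 5³ = 476
476 = (7,3,4)_8 → 7³ + 3³ + 4³ = 434
434 = (6,6,2)_8 → 6³ + 6³ + 2³ = 440

440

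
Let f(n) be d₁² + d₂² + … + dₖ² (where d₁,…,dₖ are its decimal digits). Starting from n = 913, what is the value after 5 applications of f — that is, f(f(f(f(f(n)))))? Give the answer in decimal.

913 → 9² + 1² + 3² = 81 + 1 + 9 = 91
91 → 9² + 1² = 81 + 1 = 82
82 → 8² + 2² = 64 + 4 = 68
68 → 6² + 8² = 36 + 64 = 100
100 → 1² + 0² + 0² = 1 + 0 + 0 = 1

1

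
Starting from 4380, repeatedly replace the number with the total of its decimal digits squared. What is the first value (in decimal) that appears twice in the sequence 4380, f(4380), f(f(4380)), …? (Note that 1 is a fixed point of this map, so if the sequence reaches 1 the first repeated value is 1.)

4380 → 4² + 3² + 8² + 0² = 89
89 → 8² + 9² = 145
145 → 1² + 4² + 5² = 42
42 → 4² + 2² = 20
20 → 2² + 0² = 4
4 → 4² = 16
16 → 1² + 6² = 37
37 → 3² + 7² = 58
58 → 5² + 8² = 89  — 89 already appeared earlier.

89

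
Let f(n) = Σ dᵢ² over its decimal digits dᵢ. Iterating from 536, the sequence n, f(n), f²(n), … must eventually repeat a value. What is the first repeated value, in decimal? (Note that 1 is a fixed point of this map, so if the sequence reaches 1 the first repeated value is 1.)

536 → 5² + 3² + 6² = 70
70 → 7² + 0² = 49
49 → 4² + 9² = 97
97 → 9² + 7² = 130
130 → 1² + 3² + 0² = 10
10 → 1² + 0² = 1  — reached the fixed point 1.
1 → 1, so 1 is the first repeated value.

1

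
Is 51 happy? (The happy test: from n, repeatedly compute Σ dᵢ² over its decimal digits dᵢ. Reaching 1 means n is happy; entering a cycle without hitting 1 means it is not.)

not happy

51 → 5² + 1² = 26
26 → 2² + 6² = 40
40 → 4² + 0² = 16
16 → 1² + 6² = 37
37 → 3² + 7² = 58
58 → 5² + 8² = 89
89 → 8² + 9² = 145
145 → 1² + 4² + 5² = 42
42 → 4² + 2² = 20
20 → 2² + 0² = 4
4 → 4² = 16  — 16 already seen; the sequence cycles without reaching 1.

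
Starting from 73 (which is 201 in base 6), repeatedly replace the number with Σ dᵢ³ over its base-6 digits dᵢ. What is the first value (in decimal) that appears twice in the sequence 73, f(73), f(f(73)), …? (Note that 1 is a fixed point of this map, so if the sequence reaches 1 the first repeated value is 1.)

73 = (2,0,1)_6 → 2³ + 0³ + 1³ = 8 + 0 + 1 = 9
9 = (1,3)_6 → 1³ + 3³ = 1 + 27 = 28
28 = (4,4)_6 → 4³ + 4³ = 64 + 64 = 128
128 = (3,3,2)_6 → 3³ + 3³ + 2³ = 27 + 27 + 8 = 62
62 = (1,4,2)_6 → 1³ + 4³ + 2³ = 1 + 64 + 8 = 73  — 73 already appeared earlier.

73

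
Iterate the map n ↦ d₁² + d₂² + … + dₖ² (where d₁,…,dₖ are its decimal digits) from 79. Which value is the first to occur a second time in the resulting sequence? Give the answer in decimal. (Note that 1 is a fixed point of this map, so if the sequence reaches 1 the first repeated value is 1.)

79 → 7² + 9² = 49 + 81 = 130
130 → 1² + 3² + 0² = 1 + 9 + 0 = 10
10 → 1² + 0² = 1 + 0 = 1  — reached the fixed point 1.
1 → 1, so 1 is the first repeated value.

1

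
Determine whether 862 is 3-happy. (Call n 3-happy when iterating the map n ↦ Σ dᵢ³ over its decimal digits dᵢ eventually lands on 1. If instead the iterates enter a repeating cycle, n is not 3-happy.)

862 → 736
736 → 586
586 → 853
853 → 664
664 → 496
496 → 1009
1009 → 730
730 → 370
370 → 370  — 370 already seen; the sequence cycles without reaching 1.

not 3-happy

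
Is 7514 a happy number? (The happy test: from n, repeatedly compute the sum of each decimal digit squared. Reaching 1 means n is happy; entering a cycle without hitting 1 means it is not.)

happy

7514 → 7² + 5² + 1² + 4² = 91
91 → 9² + 1² = 82
82 → 8² + 2² = 68
68 → 6² + 8² = 100
100 → 1² + 0² + 0² = 1  — reached 1.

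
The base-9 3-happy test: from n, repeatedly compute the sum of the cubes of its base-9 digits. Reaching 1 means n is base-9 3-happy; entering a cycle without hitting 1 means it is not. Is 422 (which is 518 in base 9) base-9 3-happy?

not base-9 3-happy

422 = (5,1,8)_9 → 5³ + 1³ + 8³ = 638
638 = (7,7,8)_9 → 7³ + 7³ + 8³ = 1198
1198 = (1,5,7,1)_9 → 1³ + 5³ + 7³ + 1³ = 470
470 = (5,7,2)_9 → 5³ + 7³ + 2³ = 476
476 = (5,7,8)_9 → 5³ + 7³ + 8³ = 980
980 = (1,3,0,8)_9 → 1³ + 3³ + 0³ + 8³ = 540
540 = (6,6,0)_9 → 6³ + 6³ + 0³ = 432
432 = (5,3,0)_9 → 5³ + 3³ + 0³ = 152
152 = (1,7,8)_9 → 1³ + 7³ + 8³ = 856
856 = (1,1,5,1)_9 → 1³ + 1³ + 5³ + 1³ = 128
128 = (1,5,2)_9 → 1³ + 5³ + 2³ = 134
134 = (1,5,8)_9 → 1³ + 5³ + 8³ = 638  — 638 already seen; the sequence cycles without reaching 1.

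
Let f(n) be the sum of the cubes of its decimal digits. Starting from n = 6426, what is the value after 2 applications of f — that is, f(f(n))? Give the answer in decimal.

189

6426 → 6³ + 4³ + 2³ + 6³ = 504
504 → 5³ + 0³ + 4³ = 189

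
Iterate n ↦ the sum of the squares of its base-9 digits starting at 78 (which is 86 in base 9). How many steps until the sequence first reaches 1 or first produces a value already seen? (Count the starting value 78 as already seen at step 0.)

6

78 = (8,6)_9 → 8² + 6² = 64 + 36 = 100
100 = (1,2,1)_9 → 1² + 2² + 1² = 1 + 4 + 1 = 6
6 = (6)_9 → 6² = 36
36 = (4,0)_9 → 4² + 0² = 16 + 0 = 16
16 = (1,7)_9 → 1² + 7² = 1 + 49 = 50
50 = (5,5)_9 → 5² + 5² = 25 + 25 = 50  — 50 repeats.
That took 6 steps.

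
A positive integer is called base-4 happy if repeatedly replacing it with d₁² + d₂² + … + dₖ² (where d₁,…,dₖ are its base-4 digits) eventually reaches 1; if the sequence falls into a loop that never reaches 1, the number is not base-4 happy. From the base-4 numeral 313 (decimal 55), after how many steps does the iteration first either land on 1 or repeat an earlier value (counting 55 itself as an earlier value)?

5

55 = (3,1,3)_4 → 3² + 1² + 3² = 19
19 = (1,0,3)_4 → 1² + 0² + 3² = 10
10 = (2,2)_4 → 2² + 2² = 8
8 = (2,0)_4 → 2² + 0² = 4
4 = (1,0)_4 → 1² + 0² = 1  — reached 1.
That took 5 steps.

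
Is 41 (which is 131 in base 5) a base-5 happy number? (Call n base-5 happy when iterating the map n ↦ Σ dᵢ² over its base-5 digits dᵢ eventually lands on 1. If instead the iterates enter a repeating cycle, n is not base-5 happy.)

41 = (1,3,1)_5 → 1² + 3² + 1² = 1 + 9 + 1 = 11
11 = (2,1)_5 → 2² + 1² = 4 + 1 = 5
5 = (1,0)_5 → 1² + 0² = 1 + 0 = 1  — reached 1.

base-5 happy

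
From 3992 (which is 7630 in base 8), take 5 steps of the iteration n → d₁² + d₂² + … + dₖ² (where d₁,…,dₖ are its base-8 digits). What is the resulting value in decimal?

3992 = (7,6,3,0)_8 → 94
94 = (1,3,6)_8 → 46
46 = (5,6)_8 → 61
61 = (7,5)_8 → 74
74 = (1,1,2)_8 → 6

6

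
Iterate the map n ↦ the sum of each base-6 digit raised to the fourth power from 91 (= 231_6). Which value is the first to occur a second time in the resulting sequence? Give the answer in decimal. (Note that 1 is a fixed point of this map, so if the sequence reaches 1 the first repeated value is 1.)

98

91 = (2,3,1)_6 → 2⁴ + 3⁴ + 1⁴ = 16 + 81 + 1 = 98
98 = (2,4,2)_6 → 2⁴ + 4⁴ + 2⁴ = 16 + 256 + 16 = 288
288 = (1,2,0,0)_6 → 1⁴ + 2⁴ + 0⁴ + 0⁴ = 1 + 16 + 0 + 0 = 17
17 = (2,5)_6 → 2⁴ + 5⁴ = 16 + 625 = 641
641 = (2,5,4,5)_6 → 2⁴ + 5⁴ + 4⁴ + 5⁴ = 16 + 625 + 256 + 625 = 1522
1522 = (1,1,0,1,4)_6 → 1⁴ + 1⁴ + 0⁴ + 1⁴ + 4⁴ = 1 + 1 + 0 + 1 + 256 = 259
259 = (1,1,1,1)_6 → 1⁴ + 1⁴ + 1⁴ + 1⁴ = 1 + 1 + 1 + 1 = 4
4 = (4)_6 → 4⁴ = 256
256 = (1,1,0,4)_6 → 1⁴ + 1⁴ + 0⁴ + 4⁴ = 1 + 1 + 0 + 256 = 258
258 = (1,1,1,0)_6 → 1⁴ + 1⁴ + 1⁴ + 0⁴ = 1 + 1 + 1 + 0 = 3
3 = (3)_6 → 3⁴ = 81
81 = (2,1,3)_6 → 2⁴ + 1⁴ + 3⁴ = 16 + 1 + 81 = 98  — 98 already appeared earlier.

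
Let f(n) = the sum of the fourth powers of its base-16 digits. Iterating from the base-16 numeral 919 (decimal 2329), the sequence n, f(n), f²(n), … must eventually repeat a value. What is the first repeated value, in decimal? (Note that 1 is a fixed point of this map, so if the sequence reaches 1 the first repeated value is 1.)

50707

2329 = (9,1,9)_16 → 9⁴ + 1⁴ + 9⁴ = 13123
13123 = (3,3,4,3)_16 → 3⁴ + 3⁴ + 4⁴ + 3⁴ = 499
499 = (1,15,3)_16 → 1⁴ + 15⁴ + 3⁴ = 50707
50707 = (12,6,1,3)_16 → 12⁴ + 6⁴ + 1⁴ + 3⁴ = 22114
22114 = (5,6,6,2)_16 → 5⁴ + 6⁴ + 6⁴ + 2⁴ = 3233
3233 = (12,10,1)_16 → 12⁴ + 10⁴ + 1⁴ = 30737
30737 = (7,8,1,1)_16 → 7⁴ + 8⁴ + 1⁴ + 1⁴ = 6499
6499 = (1,9,6,3)_16 → 1⁴ + 9⁴ + 6⁴ + 3⁴ = 7939
7939 = (1,15,0,3)_16 → 1⁴ + 15⁴ + 0⁴ + 3⁴ = 50707  — 50707 already appeared earlier.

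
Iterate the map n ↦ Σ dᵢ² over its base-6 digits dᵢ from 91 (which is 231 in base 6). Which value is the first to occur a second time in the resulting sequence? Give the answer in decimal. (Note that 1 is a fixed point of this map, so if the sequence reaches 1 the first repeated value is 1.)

5

91 = (2,3,1)_6 → 2² + 3² + 1² = 14
14 = (2,2)_6 → 2² + 2² = 8
8 = (1,2)_6 → 1² + 2² = 5
5 = (5)_6 → 5² = 25
25 = (4,1)_6 → 4² + 1² = 17
17 = (2,5)_6 → 2² + 5² = 29
29 = (4,5)_6 → 4² + 5² = 41
41 = (1,0,5)_6 → 1² + 0² + 5² = 26
26 = (4,2)_6 → 4² + 2² = 20
20 = (3,2)_6 → 3² + 2² = 13
13 = (2,1)_6 → 2² + 1² = 5  — 5 already appeared earlier.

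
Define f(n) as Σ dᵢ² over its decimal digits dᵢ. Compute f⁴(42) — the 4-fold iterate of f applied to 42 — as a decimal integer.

37

42 → 4² + 2² = 20
20 → 2² + 0² = 4
4 → 4² = 16
16 → 1² + 6² = 37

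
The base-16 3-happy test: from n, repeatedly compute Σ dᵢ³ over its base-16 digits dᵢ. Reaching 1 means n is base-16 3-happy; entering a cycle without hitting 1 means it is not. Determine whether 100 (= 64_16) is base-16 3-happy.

base-16 3-happy

100 = (6,4)_16 → 6³ + 4³ = 280
280 = (1,1,8)_16 → 1³ + 1³ + 8³ = 514
514 = (2,0,2)_16 → 2³ + 0³ + 2³ = 16
16 = (1,0)_16 → 1³ + 0³ = 1  — reached 1.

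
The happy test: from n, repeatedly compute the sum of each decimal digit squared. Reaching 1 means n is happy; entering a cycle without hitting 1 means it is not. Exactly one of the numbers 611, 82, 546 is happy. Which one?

82

611: 611 → 38 → 73 → 58 → 89 → 145 → 42 → 20 → 4 → 16 → 37 → 58  — repeats 58 (not happy)
82: 82 → 68 → 100 → 1  — reaches 1 (happy)
546: 546 → 77 → 98 → 145 → 42 → 20 → 4 → 16 → 37 → 58 → 89 → 145  — repeats 145 (not happy)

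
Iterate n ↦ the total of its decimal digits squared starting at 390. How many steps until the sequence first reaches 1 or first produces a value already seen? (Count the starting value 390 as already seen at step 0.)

13

390 → 90
90 → 81
81 → 65
65 → 61
61 → 37
37 → 58
58 → 89
89 → 145
145 → 42
42 → 20
20 → 4
4 → 16
16 → 37  — 37 repeats.
That took 13 steps.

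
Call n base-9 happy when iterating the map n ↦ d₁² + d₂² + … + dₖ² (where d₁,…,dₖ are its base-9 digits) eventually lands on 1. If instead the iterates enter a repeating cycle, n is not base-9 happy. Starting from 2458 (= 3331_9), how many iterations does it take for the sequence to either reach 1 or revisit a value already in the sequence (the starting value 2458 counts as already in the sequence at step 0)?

2458 = (3,3,3,1)_9 → 3² + 3² + 3² + 1² = 9 + 9 + 9 + 1 = 28
28 = (3,1)_9 → 3² + 1² = 9 + 1 = 10
10 = (1,1)_9 → 1² + 1² = 1 + 1 = 2
2 = (2)_9 → 2² = 4
4 = (4)_9 → 4² = 16
16 = (1,7)_9 → 1² + 7² = 1 + 49 = 50
50 = (5,5)_9 → 5² + 5² = 25 + 25 = 50  — 50 repeats.
That took 7 steps.

7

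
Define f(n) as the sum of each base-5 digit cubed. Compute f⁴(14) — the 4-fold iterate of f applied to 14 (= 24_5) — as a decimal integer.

14 = (2,4)_5 → 2³ + 4³ = 72
72 = (2,4,2)_5 → 2³ + 4³ + 2³ = 80
80 = (3,1,0)_5 → 3³ + 1³ + 0³ = 28
28 = (1,0,3)_5 → 1³ + 0³ + 3³ = 28

28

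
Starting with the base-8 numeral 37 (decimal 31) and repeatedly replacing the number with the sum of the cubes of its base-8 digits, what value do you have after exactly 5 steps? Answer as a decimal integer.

152

31 = (3,7)_8 → 3³ + 7³ = 27 + 343 = 370
370 = (5,6,2)_8 → 5³ + 6³ + 2³ = 125 + 216 + 8 = 349
349 = (5,3,5)_8 → 5³ + 3³ + 5³ = 125 + 27 + 125 = 277
277 = (4,2,5)_8 → 4³ + 2³ + 5³ = 64 + 8 + 125 = 197
197 = (3,0,5)_8 → 3³ + 0³ + 5³ = 27 + 0 + 125 = 152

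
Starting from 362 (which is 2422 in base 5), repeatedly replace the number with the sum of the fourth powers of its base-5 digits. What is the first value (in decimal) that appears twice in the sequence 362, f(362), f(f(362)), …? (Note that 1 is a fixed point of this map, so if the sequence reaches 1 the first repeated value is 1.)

362 = (2,4,2,2)_5 → 304
304 = (2,2,0,4)_5 → 288
288 = (2,1,2,3)_5 → 114
114 = (4,2,4)_5 → 528
528 = (4,1,0,3)_5 → 338
338 = (2,3,2,3)_5 → 194
194 = (1,2,3,4)_5 → 354
354 = (2,4,0,4)_5 → 528  — 528 already appeared earlier.

528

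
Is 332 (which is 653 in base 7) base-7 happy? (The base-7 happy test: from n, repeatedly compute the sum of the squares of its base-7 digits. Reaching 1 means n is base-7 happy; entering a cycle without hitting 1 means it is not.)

not base-7 happy

332 = (6,5,3)_7 → 70
70 = (1,3,0)_7 → 10
10 = (1,3)_7 → 10  — 10 already seen; the sequence cycles without reaching 1.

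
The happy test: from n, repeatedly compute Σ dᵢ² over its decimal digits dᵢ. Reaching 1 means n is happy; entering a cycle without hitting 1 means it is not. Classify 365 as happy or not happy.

happy

365 → 3² + 6² + 5² = 9 + 36 + 25 = 70
70 → 7² + 0² = 49 + 0 = 49
49 → 4² + 9² = 16 + 81 = 97
97 → 9² + 7² = 81 + 49 = 130
130 → 1² + 3² + 0² = 1 + 9 + 0 = 10
10 → 1² + 0² = 1 + 0 = 1  — reached 1.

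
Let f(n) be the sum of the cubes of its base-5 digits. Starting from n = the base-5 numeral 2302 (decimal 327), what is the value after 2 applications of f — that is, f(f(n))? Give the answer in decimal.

327 = (2,3,0,2)_5 → 2³ + 3³ + 0³ + 2³ = 43
43 = (1,3,3)_5 → 1³ + 3³ + 3³ = 55

55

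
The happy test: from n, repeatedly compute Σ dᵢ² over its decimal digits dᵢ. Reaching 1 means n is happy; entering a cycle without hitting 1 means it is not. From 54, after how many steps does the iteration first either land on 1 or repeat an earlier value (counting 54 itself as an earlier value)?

54 → 41
41 → 17
17 → 50
50 → 25
25 → 29
29 → 85
85 → 89
89 → 145
145 → 42
42 → 20
20 → 4
4 → 16
16 → 37
37 → 58
58 → 89  — 89 repeats.
That took 15 steps.

15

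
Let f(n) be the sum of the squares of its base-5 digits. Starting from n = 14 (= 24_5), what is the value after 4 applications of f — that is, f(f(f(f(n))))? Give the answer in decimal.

4

14 = (2,4)_5 → 2² + 4² = 20
20 = (4,0)_5 → 4² + 0² = 16
16 = (3,1)_5 → 3² + 1² = 10
10 = (2,0)_5 → 2² + 0² = 4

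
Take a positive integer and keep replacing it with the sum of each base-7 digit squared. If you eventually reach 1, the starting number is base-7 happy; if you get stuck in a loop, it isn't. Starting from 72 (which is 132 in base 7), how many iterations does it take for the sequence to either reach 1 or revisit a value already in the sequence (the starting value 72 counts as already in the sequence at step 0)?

6

72 = (1,3,2)_7 → 1² + 3² + 2² = 14
14 = (2,0)_7 → 2² + 0² = 4
4 = (4)_7 → 4² = 16
16 = (2,2)_7 → 2² + 2² = 8
8 = (1,1)_7 → 1² + 1² = 2
2 = (2)_7 → 2² = 4  — 4 repeats.
That took 6 steps.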